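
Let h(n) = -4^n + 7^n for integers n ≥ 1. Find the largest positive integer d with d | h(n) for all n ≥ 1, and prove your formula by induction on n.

d = 3

Computing the first values: h(1) = 3 and h(2) = 33; gcd(3, 33) = 3, so d ≤ 3.
We prove 3 | -4^n + 7^n for all n ≥ 1 by induction on n.
When n = 1: h(1) = 3 = 3·(1), so 3 | h(1).
Suppose the result is true for n = i, i.e. 3 | h(i). Then
7^{i+1} − 4^{i+1} = 7·7^i − 4·4^i = 7·(7^i − 4^i) + (3)·4^i. The first term is divisible by 3 by the inductive hypothesis, and the second term (3)·4^i is divisible by 3 since 3 | 3. Hence 3 | h(i+1).
This completes the induction.
Therefore the largest such d is 3.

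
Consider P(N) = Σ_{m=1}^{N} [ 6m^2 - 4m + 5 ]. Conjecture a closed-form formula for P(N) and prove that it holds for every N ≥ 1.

P(N) = N(2N^2 + N + 4)

We claim P(N) = N(2N^2 + N + 4) for all N ≥ 1.
When N = 1: P(1) = 7, and the closed form gives 7. They agree.
Inductive step: assume the claim holds for N = m, so P(m) = m(2m^2 + m + 4).
Then P(m+1) = P(m) + (6m^2 + 8m + 7) = (m(2m^2 + m + 4)) + (6m^2 + 8m + 7).
Simplifying, P(m+1) = (m + 1)(2m^2 + 5m + 7) = (m+1)(2(m+1)^2 + (m+1) + 4),
which is the closed form with N = m+1.
By induction, the statement is established for all N ≥ 1.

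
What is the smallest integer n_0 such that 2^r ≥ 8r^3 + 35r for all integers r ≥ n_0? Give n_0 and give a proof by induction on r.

At r = 14: 16384 < 22442, so the inequality fails and n_0 ≥ 15. We prove 2^r ≥ 8r^3 + 35r for all r ≥ 15.
Base step (r = 15): 2^r = 32768 and 8r^3 + 35r = 27525, so 32768 ≥ 27525.
For the inductive step, assume it holds for an arbitrary k ≥ 15, so 2^k ≥ 8k^3 + 35k.
Then 2^(k + 1) = 2·(2^k) ≥ 2·(8k^3 + 35k).
Also, for k ≥ 15 we have 2·(8k^3 + 35k) ≥ 8(k+1)^3 + 35(k+1), since 2·(8k^3 + 35k) − (8(k+1)^3 + 35(k+1)) = 8k^3 - 24k^2 + 11k - 43, which is nonnegative for all k ≥ 15.
Combining, 2^(k + 1) ≥ 8(k+1)^3 + 35(k+1).
This completes the induction.
Hence the smallest such n_0 is 15.

n_0 = 15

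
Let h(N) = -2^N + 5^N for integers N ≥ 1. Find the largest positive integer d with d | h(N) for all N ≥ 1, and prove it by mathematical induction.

d = 3

Computing the first values: h(1) = 3 and h(2) = 21; gcd(3, 21) = 3, so d ≤ 3.
We prove 3 | -2^N + 5^N for all N ≥ 1 by induction on N.
When N = 1: h(1) = 3 = 3·(1), so 3 | h(1).
Inductive step: suppose the statement holds for some i ≥ 1, i.e. 3 | h(i). Then
5^{i+1} − 2^{i+1} = 5·5^i − 2·2^i = 5·(5^i − 2^i) + (3)·2^i. The first term is divisible by 3 by the inductive hypothesis, and the second term (3)·2^i is divisible by 3 since 3 | 3. Hence 3 | h(i+1).
This completes the induction.
Therefore the largest such d is 3.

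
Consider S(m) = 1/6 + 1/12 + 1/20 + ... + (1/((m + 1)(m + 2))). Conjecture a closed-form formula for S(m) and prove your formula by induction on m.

S(m) = m/(2(m + 2))

We claim S(m) = m/(2(m + 2)) for all m ≥ 1.
Base step (m = 1): S(1) = 1/6, and the closed form gives 1/6. They agree.
Inductive step: suppose the statement holds for some k ≥ 1, so S(k) = k/(2(k + 2)).
Then S(k+1) = S(k) + (1/((k + 2)(k + 3))) = (k/(2(k + 2))) + (1/((k + 2)(k + 3))).
Simplifying, S(k+1) = (k + 1)/(2(k + 3)) = (k+1)/(2((k+1) + 2)),
which is the closed form with m = k+1.
By the principle of mathematical induction, the result holds for all m ≥ 1.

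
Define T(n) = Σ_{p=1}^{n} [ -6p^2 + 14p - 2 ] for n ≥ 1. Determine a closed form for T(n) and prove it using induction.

T(n) = -2n(n^2 - 2n - 2)

We claim T(n) = -2n(n^2 - 2n - 2) for all n ≥ 1.
When n = 1: T(1) = 6, and the closed form gives 6. They agree.
For the inductive step, assume it holds for an arbitrary p ≥ 1, so T(p) = 2p(-p^2 + 2p + 2).
Then T(p+1) = T(p) + (-6p^2 + 2p + 6) = (2p(-p^2 + 2p + 2)) + (-6p^2 + 2p + 6).
Simplifying, T(p+1) = -2(p + 1)(p^2 - 3) = -2(p+1)((p+1)^2 - 2(p+1) - 2),
which is the closed form with n = p+1.
By induction, the statement is established for all n ≥ 1.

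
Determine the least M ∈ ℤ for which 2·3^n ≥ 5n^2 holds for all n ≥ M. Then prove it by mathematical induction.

At n = 2: 18 < 20, so the inequality fails and M ≥ 3. We prove 2·3^n ≥ 5n^2 for all n ≥ 3.
For the base case n = 3: 2·3^n = 54 and 5n^2 = 45, so 54 ≥ 45.
For the inductive step, assume it holds for an arbitrary p ≥ 3, so 2·3^p ≥ 5p^2.
Then 2·3^(p + 1) = 3·(2·3^p) ≥ 3·(5p^2).
Also, for p ≥ 3 we have 3·(5p^2) ≥ 5(p+1)^2, since 3 ≥ (1 + 1/p)^2 for all p ≥ 3.
Combining, 2·3^(p + 1) ≥ 5(p+1)^2.
Hence, by induction on n, the claim holds for every n ≥ 3.
Hence the smallest such M is 3.

M = 3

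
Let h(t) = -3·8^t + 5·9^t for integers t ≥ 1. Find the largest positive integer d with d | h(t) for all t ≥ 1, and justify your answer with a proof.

Computing the first values: h(1) = 21 and h(2) = 213; gcd(21, 213) = 3, so d ≤ 3.
We prove 3 | -3·8^t + 5·9^t for all t ≥ 1 by induction on t.
When t = 1: h(1) = 21 = 3·(7), so 3 | h(1).
Inductive step: suppose the statement holds for some j ≥ 1, i.e. 3 | h(j). Then
h(j+1) − 9·h(j) = (-3·8^(j+1) + 5·9^(j+1)) − 9·(-3·8^j + 5·9^j) = (-3)·8^j·(8 − 9) = (3)·8^j. Since 3 | h(j) by the inductive hypothesis, 3 | 9·h(j); and 3 | 3 since 3 = 3·1. Therefore 3 | h(j+1).
By the principle of mathematical induction, the result holds for all t ≥ 1.
Therefore the largest such d is 3.

d = 3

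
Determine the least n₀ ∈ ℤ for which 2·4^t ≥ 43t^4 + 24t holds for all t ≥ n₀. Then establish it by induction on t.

n₀ = 9

At t = 8: 131072 < 176320, so the inequality fails and n₀ ≥ 9. We prove 2·4^t ≥ 43t^4 + 24t for all t ≥ 9.
When t = 9: 2·4^t = 524288 and 43t^4 + 24t = 282339, so 524288 ≥ 282339.
Inductive step: suppose the statement holds for some i ≥ 9, so 2·4^i ≥ 43i^4 + 24i.
Then 2·4^(i + 1) = 4·(2·4^i) ≥ 4·(43i^4 + 24i).
Also, for i ≥ 9 we have 4·(43i^4 + 24i) ≥ 43(i+1)^4 + 24(i+1), since 4·(43i^4 + 24i) − (43(i+1)^4 + 24(i+1)) = 129i^4 - 172i^3 - 258i^2 - 100i - 67, which is nonnegative for all i ≥ 9.
Combining, 2·4^(i + 1) ≥ 43(i+1)^4 + 24(i+1).
By induction, the statement is established for all t ≥ 9.
Hence the smallest such n₀ is 9.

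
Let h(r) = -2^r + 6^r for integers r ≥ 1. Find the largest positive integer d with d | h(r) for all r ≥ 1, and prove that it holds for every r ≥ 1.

d = 4

Computing the first values: h(1) = 4 and h(2) = 32; gcd(4, 32) = 4, so d ≤ 4.
We prove 4 | -2^r + 6^r for all r ≥ 1 by induction on r.
Base step (r = 1): h(1) = 4 = 4·(1), so 4 | h(1).
Inductive step: suppose the statement holds for some p ≥ 1, i.e. 4 | h(p). Then
6^{p+1} − 2^{p+1} = 6·6^p − 2·2^p = 6·(6^p − 2^p) + (4)·2^p. The first term is divisible by 4 by the inductive hypothesis, and the second term (4)·2^p is divisible by 4 since 4 | 4. Hence 4 | h(p+1).
By induction, the statement is established for all r ≥ 1.
Therefore the largest such d is 4.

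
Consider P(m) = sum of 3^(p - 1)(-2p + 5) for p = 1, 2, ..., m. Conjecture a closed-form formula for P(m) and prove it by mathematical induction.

P(m) = 3^m(-m + 3) - 3

We claim P(m) = 3^m(-m + 3) - 3 for all m ≥ 1.
Base case (m = 1): P(1) = 3, and the closed form gives 3. They agree.
Inductive step: assume the claim holds for m = p, so P(p) = 3^p(-p + 3) - 3.
Then P(p+1) = P(p) + (3^p(-2p + 3)) = (3^p(-p + 3) - 3) + (3^p(-2p + 3)).
Simplifying, P(p+1) = -3·3^p·p + 6·3^p - 3 = 3^(p+1)(-(p+1) + 3) - 3,
which is the closed form with m = p+1.
By induction, the statement is established for all m ≥ 1.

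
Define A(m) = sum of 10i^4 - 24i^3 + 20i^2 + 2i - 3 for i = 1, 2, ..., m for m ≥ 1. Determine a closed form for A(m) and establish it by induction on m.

A(m) = m(2m^4 - m^3 - 2m^2 + 5m + 1)

We claim A(m) = m(2m^4 - m^3 - 2m^2 + 5m + 1) for all m ≥ 1.
For the base case m = 1: A(1) = 5, and the closed form gives 5. They agree.
Suppose the result is true for m = i, so A(i) = i(2i^4 - i^3 - 2i^2 + 5i + 1).
Then A(i+1) = A(i) + (10i^4 + 16i^3 + 8i^2 + 10i + 5) = (i(2i^4 - i^3 - 2i^2 + 5i + 1)) + (10i^4 + 16i^3 + 8i^2 + 10i + 5).
Simplifying, A(i+1) = (i + 1)(2i^4 + 7i^3 + 7i^2 + 6i + 5) = (i+1)(2(i+1)^4 - (i+1)^3 - 2(i+1)^2 + 5(i+1) + 1),
which is the closed form with m = i+1.
This completes the induction.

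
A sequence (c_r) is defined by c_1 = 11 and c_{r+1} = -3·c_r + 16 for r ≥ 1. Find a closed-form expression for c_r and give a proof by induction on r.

c_r = 7(-3)^(r - 1) + 4

Computing the first terms: c_1 = 11, c_2 = -17, c_3 = 67. This suggests c_r = 7(-3)^(r - 1) + 4.
Base step (r = 1): the formula gives 11 = 11 = c_1.
Inductive step: suppose the statement holds for some m ≥ 1, so c_m = 7(-3)^(m - 1) + 4.
Then c_{m+1} = -3·c_m + 16 = -3·(7(-3)^(m - 1) + 4) + 16 = 7(-3)^m + 4 = 7(-3)^((m+1) - 1) + 4,
which is the claimed formula at r = m+1.
Hence, by induction on r, the claim holds for every r ≥ 1.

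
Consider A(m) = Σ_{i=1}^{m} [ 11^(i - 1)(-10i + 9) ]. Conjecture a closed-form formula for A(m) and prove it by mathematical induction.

A(m) = 11^m(-m + 1) - 1

We claim A(m) = 11^m(-m + 1) - 1 for all m ≥ 1.
For the base case m = 1: A(1) = -1, and the closed form gives -1. They agree.
Inductive step: suppose the statement holds for some i ≥ 1, so A(i) = 11^i(-i + 1) - 1.
Then A(i+1) = A(i) + (11^i(-10i - 1)) = (11^i(-i + 1) - 1) + (11^i(-10i - 1)).
Simplifying, A(i+1) = -11·11^i·i - 1 = 11^(i+1)(-(i+1) + 1) - 1,
which is the closed form with m = i+1.
By induction, the statement is established for all m ≥ 1.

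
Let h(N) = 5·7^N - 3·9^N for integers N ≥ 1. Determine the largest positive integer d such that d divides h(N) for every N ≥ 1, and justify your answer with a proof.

d = 2

Computing the first values: h(1) = 8 and h(2) = 2; gcd(8, 2) = 2, so d ≤ 2.
We prove 2 | 5·7^N - 3·9^N for all N ≥ 1 by induction on N.
Base step (N = 1): h(1) = 8 = 2·(4), so 2 | h(1).
Inductive step: suppose the statement holds for some m ≥ 1, i.e. 2 | h(m). Then
h(m+1) − 9·h(m) = (5·7^(m+1) - 3·9^(m+1)) − 9·(5·7^m - 3·9^m) = (5)·7^m·(7 − 9) = (-10)·7^m. Since 2 | h(m) by the inductive hypothesis, 2 | 9·h(m); and 2 | -10 since -10 = 2·-5. Therefore 2 | h(m+1).
By induction, the statement is established for all N ≥ 1.
Therefore the largest such d is 2.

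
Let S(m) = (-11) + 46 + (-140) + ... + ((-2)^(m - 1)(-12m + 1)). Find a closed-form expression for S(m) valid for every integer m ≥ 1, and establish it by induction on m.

S(m) = (-2)^m(4m + 1) - 1

We claim S(m) = (-2)^m(4m + 1) - 1 for all m ≥ 1.
When m = 1: S(1) = -11, and the closed form gives -11. They agree.
Inductive step: assume the claim holds for m = r, so S(r) = (-2)^r(4r + 1) - 1.
Then S(r+1) = S(r) + ((-2)^r(-12r - 11)) = ((-2)^r(4r + 1) - 1) + ((-2)^r(-12r - 11)).
Simplifying, S(r+1) = -8(-2)^r·r - 10(-2)^r - 1 = (-2)^(r+1)(4(r+1) + 1) - 1,
which is the closed form with m = r+1.
Hence, by induction on m, the claim holds for every m ≥ 1.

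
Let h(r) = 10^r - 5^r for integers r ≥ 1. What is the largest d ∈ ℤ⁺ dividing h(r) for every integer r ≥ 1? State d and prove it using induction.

Computing the first values: h(1) = 5 and h(2) = 75; gcd(5, 75) = 5, so d ≤ 5.
We prove 5 | 10^r - 5^r for all r ≥ 1 by induction on r.
When r = 1: h(1) = 5 = 5·(1), so 5 | h(1).
Suppose the result is true for r = i, i.e. 5 | h(i). Then
10^{i+1} − 5^{i+1} = 10·10^i − 5·5^i = 10·(10^i − 5^i) + (5)·5^i. The first term is divisible by 5 by the inductive hypothesis, and the second term (5)·5^i is divisible by 5 since 5 | 5. Hence 5 | h(i+1).
By induction, the statement is established for all r ≥ 1.
Therefore the largest such d is 5.

d = 5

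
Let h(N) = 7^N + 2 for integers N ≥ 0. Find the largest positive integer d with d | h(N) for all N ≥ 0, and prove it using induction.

Computing the first values: h(0) = 3 and h(1) = 9; gcd(3, 9) = 3, so d ≤ 3.
We prove 3 | 7^N + 2 for all N ≥ 0 by induction on N.
For the base case N = 0: h(0) = 3 = 3·(1), so 3 | h(0).
Inductive step: suppose the statement holds for some j ≥ 0, i.e. 3 | h(j). Then
h(j+1) = 7^(j+1) + 2 = 7·(7^j + 2) - 12 = 7·h(j) - 12. The first term is divisible by 3 by the inductive hypothesis, and -12 is divisible by 3. Hence 3 | h(j+1).
By induction, the statement is established for all N ≥ 0.
Therefore the largest such d is 3.

d = 3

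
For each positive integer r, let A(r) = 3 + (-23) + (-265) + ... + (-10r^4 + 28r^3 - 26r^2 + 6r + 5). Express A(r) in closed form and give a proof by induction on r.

A(r) = -r(2r^4 - 2r^3 - 2r^2 + 3r - 4)

We claim A(r) = -r(2r^4 - 2r^3 - 2r^2 + 3r - 4) for all r ≥ 1.
When r = 1: A(1) = 3, and the closed form gives 3. They agree.
Suppose the result is true for r = p, so A(p) = p(-2p^4 + 2p^3 + 2p^2 - 3p + 4).
Then A(p+1) = A(p) + (-10p^4 - 12p^3 - 2p^2 - 2p + 3) = (p(-2p^4 + 2p^3 + 2p^2 - 3p + 4)) + (-10p^4 - 12p^3 - 2p^2 - 2p + 3).
Simplifying, A(p+1) = -(p + 1)(2p^4 + 6p^3 + 4p^2 + p - 3) = -(p+1)(2(p+1)^4 - 2(p+1)^3 - 2(p+1)^2 + 3(p+1) - 4),
which is the closed form with r = p+1.
Hence, by induction on r, the claim holds for every r ≥ 1.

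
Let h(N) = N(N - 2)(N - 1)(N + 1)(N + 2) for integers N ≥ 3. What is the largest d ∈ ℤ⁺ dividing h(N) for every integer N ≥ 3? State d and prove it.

Computing the first values: h(3) = 120 and h(4) = 720; gcd(120, 720) = 120, so d ≤ 120.
We prove 120 | N(N - 2)(N - 1)(N + 1)(N + 2) for all N ≥ 3 by induction on N.
Base case (N = 3): h(3) = 120 = 120·(1), so 120 | h(3).
Suppose the result is true for N = p, i.e. 120 | h(p). Then
h(p+1) − h(p) = (p-1)·p·(p+1)·(p+2)·(p+3) − (p-2)·(p-1)·p·(p+1)·(p+2) = (p-1)·p·(p+1)·(p+2)·[(p+3) − (p-2)] = 5·(p-1)·p·(p+1)·(p+2). The product of 4 consecutive integers is divisible by (4)! = 24, so h(p+1) − h(p) is divisible by 5·24 = 120. By the inductive hypothesis 120 | h(p), hence 120 | h(p+1).
By induction, the statement is established for all N ≥ 3.
Therefore the largest such d is 120.

d = 120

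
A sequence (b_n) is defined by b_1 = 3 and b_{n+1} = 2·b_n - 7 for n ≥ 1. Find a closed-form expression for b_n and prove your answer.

b_n = -2^(n + 1) + 7

Computing the first terms: b_1 = 3, b_2 = -1, b_3 = -9. This suggests b_n = -2^(n + 1) + 7.
Base step (n = 1): the formula gives 3 = 3 = b_1.
Inductive step: assume the claim holds for n = i, so b_i = -2^(i + 1) + 7.
Then b_{i+1} = 2·b_i - 7 = 2·(-2^(i + 1) + 7) - 7 = -2^(i + 2) + 7 = -2^((i+1) + 1) + 7,
which is the claimed formula at n = i+1.
Hence, by induction on n, the claim holds for every n ≥ 1.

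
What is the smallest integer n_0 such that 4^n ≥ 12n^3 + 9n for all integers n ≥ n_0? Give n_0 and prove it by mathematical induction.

n_0 = 6

At n = 5: 1024 < 1545, so the inequality fails and n_0 ≥ 6. We prove 4^n ≥ 12n^3 + 9n for all n ≥ 6.
Base case (n = 6): 4^n = 4096 and 12n^3 + 9n = 2646, so 4096 ≥ 2646.
Inductive step: suppose the statement holds for some r ≥ 6, so 4^r ≥ 12r^3 + 9r.
Then 4^(r + 1) = 4·(4^r) ≥ 4·(12r^3 + 9r).
Also, for r ≥ 6 we have 4·(12r^3 + 9r) ≥ 12(r+1)^3 + 9(r+1), since 4·(12r^3 + 9r) − (12(r+1)^3 + 9(r+1)) = 36r^3 - 36r^2 - 9r - 21, which is nonnegative for all r ≥ 6.
Combining, 4^(r + 1) ≥ 12(r+1)^3 + 9(r+1).
By the principle of mathematical induction, the result holds for all n ≥ 6.
Hence the smallest such n_0 is 6.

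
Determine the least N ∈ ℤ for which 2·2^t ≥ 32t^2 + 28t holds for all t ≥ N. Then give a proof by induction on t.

N = 12

At t = 11: 4096 < 4180, so the inequality fails and N ≥ 12. We prove 2·2^t ≥ 32t^2 + 28t for all t ≥ 12.
For the base case t = 12: 2·2^t = 8192 and 32t^2 + 28t = 4944, so 8192 ≥ 4944.
Suppose the result is true for t = i, so 2·2^i ≥ 32i^2 + 28i.
Then 2·2^(i + 1) = 2·(2·2^i) ≥ 2·(32i^2 + 28i).
Also, for i ≥ 12 we have 2·(32i^2 + 28i) ≥ 32(i+1)^2 + 28(i+1), since 2·(32i^2 + 28i) − (32(i+1)^2 + 28(i+1)) = 32i^2 - 36i - 60, which is nonnegative for all i ≥ 12.
Combining, 2·2^(i + 1) ≥ 32(i+1)^2 + 28(i+1).
This completes the induction.
Hence the smallest such N is 12.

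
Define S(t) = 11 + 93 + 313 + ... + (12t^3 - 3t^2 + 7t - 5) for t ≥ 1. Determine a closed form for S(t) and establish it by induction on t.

S(t) = t(3t^3 + 5t^2 + 5t - 2)

We claim S(t) = t(3t^3 + 5t^2 + 5t - 2) for all t ≥ 1.
Base step (t = 1): S(1) = 11, and the closed form gives 11. They agree.
Inductive step: suppose the statement holds for some j ≥ 1, so S(j) = j(3j^3 + 5j^2 + 5j - 2).
Then S(j+1) = S(j) + (12j^3 + 33j^2 + 37j + 11) = (j(3j^3 + 5j^2 + 5j - 2)) + (12j^3 + 33j^2 + 37j + 11).
Simplifying, S(j+1) = (j + 1)(3j^3 + 14j^2 + 24j + 11) = (j+1)(3(j+1)^3 + 5(j+1)^2 + 5(j+1) - 2),
which is the closed form with t = j+1.
By the principle of mathematical induction, the result holds for all t ≥ 1.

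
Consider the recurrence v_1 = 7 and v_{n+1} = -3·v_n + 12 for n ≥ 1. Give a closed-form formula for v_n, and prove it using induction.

Computing the first terms: v_1 = 7, v_2 = -9, v_3 = 39. This suggests v_n = 4(-3)^(n - 1) + 3.
For the base case n = 1: the formula gives 7 = 7 = v_1.
For the inductive step, assume it holds for an arbitrary p ≥ 1, so v_p = 4(-3)^(p - 1) + 3.
Then v_{p+1} = -3·v_p + 12 = -3·(4(-3)^(p - 1) + 3) + 12 = 4(-3)^p + 3 = 4(-3)^((p+1) - 1) + 3,
which is the claimed formula at n = p+1.
By the principle of mathematical induction, the result holds for all n ≥ 1.

v_n = 4(-3)^(n - 1) + 3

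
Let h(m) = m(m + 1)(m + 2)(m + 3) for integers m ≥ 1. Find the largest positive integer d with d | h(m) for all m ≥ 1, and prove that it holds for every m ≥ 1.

d = 24

Computing the first values: h(1) = 24 and h(2) = 120; gcd(24, 120) = 24, so d ≤ 24.
We prove 24 | m(m + 1)(m + 2)(m + 3) for all m ≥ 1 by induction on m.
When m = 1: h(1) = 24 = 24·(1), so 24 | h(1).
For the inductive step, assume it holds for an arbitrary k ≥ 1, i.e. 24 | h(k). Then
h(k+1) − h(k) = (k+1)·(k+2)·(k+3)·(k+4) − k·(k+1)·(k+2)·(k+3) = (k+1)·(k+2)·(k+3)·[(k+4) − k] = 4·(k+1)·(k+2)·(k+3). The product of 3 consecutive integers is divisible by (3)! = 6, so h(k+1) − h(k) is divisible by 4·6 = 24. By the inductive hypothesis 24 | h(k), hence 24 | h(k+1).
Hence, by induction on m, the claim holds for every m ≥ 1.
Therefore the largest such d is 24.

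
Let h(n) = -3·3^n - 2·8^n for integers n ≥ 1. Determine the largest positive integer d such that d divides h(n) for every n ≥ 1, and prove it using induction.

Computing the first values: h(1) = -25 and h(2) = -155; gcd(-25, -155) = 5, so d ≤ 5.
We prove 5 | -3·3^n - 2·8^n for all n ≥ 1 by induction on n.
Base case (n = 1): h(1) = -25 = 5·(-5), so 5 | h(1).
For the inductive step, assume it holds for an arbitrary i ≥ 1, i.e. 5 | h(i). Then
h(i+1) − 8·h(i) = (-3·3^(i+1) - 2·8^(i+1)) − 8·(-3·3^i - 2·8^i) = (-3)·3^i·(3 − 8) = (15)·3^i. Since 5 | h(i) by the inductive hypothesis, 5 | 8·h(i); and 5 | 15 since 15 = 5·3. Therefore 5 | h(i+1).
By the principle of mathematical induction, the result holds for all n ≥ 1.
Therefore the largest such d is 5.

d = 5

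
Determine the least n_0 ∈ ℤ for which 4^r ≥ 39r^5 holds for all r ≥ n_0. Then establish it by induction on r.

At r = 11: 4194304 < 6280989, so the inequality fails and n_0 ≥ 12. We prove 4^r ≥ 39r^5 for all r ≥ 12.
When r = 12: 4^r = 16777216 and 39r^5 = 9704448, so 16777216 ≥ 9704448.
Suppose the result is true for r = m, so 4^m ≥ 39m^5.
Then 4^(m + 1) = 4·(4^m) ≥ 4·(39m^5).
Also, for m ≥ 12 we have 4·(39m^5) ≥ 39(m+1)^5, since 4 ≥ (1 + 1/m)^5 for all m ≥ 12.
Combining, 4^(m + 1) ≥ 39(m+1)^5.
By induction, the statement is established for all r ≥ 12.
Hence the smallest such n_0 is 12.

n_0 = 12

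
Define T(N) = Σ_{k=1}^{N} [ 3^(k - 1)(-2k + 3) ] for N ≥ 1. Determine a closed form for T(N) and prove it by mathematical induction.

We claim T(N) = 3^N(-N + 2) - 2 for all N ≥ 1.
Base step (N = 1): T(1) = 1, and the closed form gives 1. They agree.
Inductive step: assume the claim holds for N = k, so T(k) = 3^k(-k + 2) - 2.
Then T(k+1) = T(k) + (3^k(-2k + 1)) = (3^k(-k + 2) - 2) + (3^k(-2k + 1)).
Simplifying, T(k+1) = -3^(k + 1)k + 3^(k + 1) - 2 = 3^(k+1)(-(k+1) + 2) - 2,
which is the closed form with N = k+1.
By the principle of mathematical induction, the result holds for all N ≥ 1.

T(N) = 3^N(-N + 2) - 2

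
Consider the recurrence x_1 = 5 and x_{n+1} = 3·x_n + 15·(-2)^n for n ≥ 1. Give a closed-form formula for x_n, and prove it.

x_n = -3(-2)^n - 3^(n - 1)

Computing the first terms: x_1 = 5, x_2 = -15, x_3 = 15. This suggests x_n = -3(-2)^n - 3^(n - 1).
When n = 1: the formula gives 5 = 5 = x_1.
Suppose the result is true for n = i, so x_i = -3(-2)^i - 3^(i - 1).
Then x_{i+1} = 3·x_i + 15·(-2)^i = 3·(-3(-2)^i - 3^(i - 1)) + 15·(-2)^i = -3(-2)^(i + 1) - 3^i = -3(-2)^(i+1) - 3^((i+1) - 1),
which is the claimed formula at n = i+1.
This completes the induction.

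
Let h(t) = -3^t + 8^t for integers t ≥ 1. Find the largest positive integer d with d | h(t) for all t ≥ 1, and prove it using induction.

d = 5

Computing the first values: h(1) = 5 and h(2) = 55; gcd(5, 55) = 5, so d ≤ 5.
We prove 5 | -3^t + 8^t for all t ≥ 1 by induction on t.
When t = 1: h(1) = 5 = 5·(1), so 5 | h(1).
For the inductive step, assume it holds for an arbitrary i ≥ 1, i.e. 5 | h(i). Then
8^{i+1} − 3^{i+1} = 8·8^i − 3·3^i = 8·(8^i − 3^i) + (5)·3^i. The first term is divisible by 5 by the inductive hypothesis, and the second term (5)·3^i is divisible by 5 since 5 | 5. Hence 5 | h(i+1).
Hence, by induction on t, the claim holds for every t ≥ 1.
Therefore the largest such d is 5.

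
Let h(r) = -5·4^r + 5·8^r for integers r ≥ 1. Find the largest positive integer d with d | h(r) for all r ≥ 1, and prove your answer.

Computing the first values: h(1) = 20 and h(2) = 240; gcd(20, 240) = 20, so d ≤ 20.
We prove 20 | -5·4^r + 5·8^r for all r ≥ 1 by induction on r.
When r = 1: h(1) = 20 = 20·(1), so 20 | h(1).
Suppose the result is true for r = j, i.e. 20 | h(j). Then
h(j+1) − 8·h(j) = (-5·4^(j+1) + 5·8^(j+1)) − 8·(-5·4^j + 5·8^j) = (-5)·4^j·(4 − 8) = (20)·4^j. Since 20 | h(j) by the inductive hypothesis, 20 | 8·h(j); and 20 | 20 since 20 = 20·1. Therefore 20 | h(j+1).
By the principle of mathematical induction, the result holds for all r ≥ 1.
Therefore the largest such d is 20.

d = 20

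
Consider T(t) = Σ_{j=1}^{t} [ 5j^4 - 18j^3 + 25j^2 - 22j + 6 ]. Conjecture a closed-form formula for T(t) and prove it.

T(t) = t(t^4 - 2t^3 + t^2 - 3t - 1)

We claim T(t) = t(t^4 - 2t^3 + t^2 - 3t - 1) for all t ≥ 1.
For the base case t = 1: T(1) = -4, and the closed form gives -4. They agree.
For the inductive step, assume it holds for an arbitrary j ≥ 1, so T(j) = j(j^4 - 2j^3 + j^2 - 3j - 1).
Then T(j+1) = T(j) + (5j^4 + 2j^3 + j^2 - 6j - 4) = (j(j^4 - 2j^3 + j^2 - 3j - 1)) + (5j^4 + 2j^3 + j^2 - 6j - 4).
Simplifying, T(j+1) = (j + 1)(j^4 + 2j^3 + j^2 - 3j - 4) = (j+1)((j+1)^4 - 2(j+1)^3 + (j+1)^2 - 3(j+1) - 1),
which is the closed form with t = j+1.
By the principle of mathematical induction, the result holds for all t ≥ 1.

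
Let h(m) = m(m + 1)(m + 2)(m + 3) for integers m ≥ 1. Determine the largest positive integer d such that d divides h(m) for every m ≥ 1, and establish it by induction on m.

d = 24

Computing the first values: h(1) = 24 and h(2) = 120; gcd(24, 120) = 24, so d ≤ 24.
We prove 24 | m(m + 1)(m + 2)(m + 3) for all m ≥ 1 by induction on m.
Base case (m = 1): h(1) = 24 = 24·(1), so 24 | h(1).
For the inductive step, assume it holds for an arbitrary p ≥ 1, i.e. 24 | h(p). Then
h(p+1) − h(p) = (p+1)·(p+2)·(p+3)·(p+4) − p·(p+1)·(p+2)·(p+3) = (p+1)·(p+2)·(p+3)·[(p+4) − p] = 4·(p+1)·(p+2)·(p+3). The product of 3 consecutive integers is divisible by (3)! = 6, so h(p+1) − h(p) is divisible by 4·6 = 24. By the inductive hypothesis 24 | h(p), hence 24 | h(p+1).
This completes the induction.
Therefore the largest such d is 24.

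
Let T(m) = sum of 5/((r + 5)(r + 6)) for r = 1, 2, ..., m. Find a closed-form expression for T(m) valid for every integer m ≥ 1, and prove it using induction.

We claim T(m) = 5m/(6(m + 6)) for all m ≥ 1.
For the base case m = 1: T(1) = 5/42, and the closed form gives 5/42. They agree.
Inductive step: assume the claim holds for m = r, so T(r) = 5r/(6(r + 6)).
Then T(r+1) = T(r) + (5/((r + 6)(r + 7))) = (5r/(6(r + 6))) + (5/((r + 6)(r + 7))).
Simplifying, T(r+1) = 5(r + 1)/(6(r + 7)) = 5(r+1)/(6((r+1) + 6)),
which is the closed form with m = r+1.
Hence, by induction on m, the claim holds for every m ≥ 1.

T(m) = 5m/(6(m + 6))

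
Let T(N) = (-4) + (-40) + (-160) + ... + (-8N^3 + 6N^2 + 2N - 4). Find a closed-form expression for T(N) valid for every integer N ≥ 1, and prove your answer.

We claim T(N) = -2N(N^3 + N^2 - N + 1) for all N ≥ 1.
Base case (N = 1): T(1) = -4, and the closed form gives -4. They agree.
Suppose the result is true for N = p, so T(p) = 2p(-p^3 - p^2 + p - 1).
Then T(p+1) = T(p) + (-8p^3 - 18p^2 - 10p - 4) = (2p(-p^3 - p^2 + p - 1)) + (-8p^3 - 18p^2 - 10p - 4).
Simplifying, T(p+1) = -2(p + 1)(p^3 + 4p^2 + 4p + 2) = -2(p+1)((p+1)^3 + (p+1)^2 - (p+1) + 1),
which is the closed form with N = p+1.
This completes the induction.

T(N) = -2N(N^3 + N^2 - N + 1)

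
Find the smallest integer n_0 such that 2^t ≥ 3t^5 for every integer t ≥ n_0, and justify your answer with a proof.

n_0 = 25

At t = 24: 16777216 < 23887872, so the inequality fails and n_0 ≥ 25. We prove 2^t ≥ 3t^5 for all t ≥ 25.
Base case (t = 25): 2^t = 33554432 and 3t^5 = 29296875, so 33554432 ≥ 29296875.
Suppose the result is true for t = j, so 2^j ≥ 3j^5.
Then 2^(j + 1) = 2·(2^j) ≥ 2·(3j^5).
Also, for j ≥ 25 we have 2·(3j^5) ≥ 3(j+1)^5, since 2 ≥ (1 + 1/j)^5 for all j ≥ 25.
Combining, 2^(j + 1) ≥ 3(j+1)^5.
By the principle of mathematical induction, the result holds for all t ≥ 25.
Hence the smallest such n_0 is 25.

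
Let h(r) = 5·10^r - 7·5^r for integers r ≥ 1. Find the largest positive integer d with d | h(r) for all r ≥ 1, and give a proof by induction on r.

d = 5

Computing the first values: h(1) = 15 and h(2) = 325; gcd(15, 325) = 5, so d ≤ 5.
We prove 5 | 5·10^r - 7·5^r for all r ≥ 1 by induction on r.
When r = 1: h(1) = 15 = 5·(3), so 5 | h(1).
For the inductive step, assume it holds for an arbitrary p ≥ 1, i.e. 5 | h(p). Then
h(p+1) − 10·h(p) = (5·10^(p+1) - 7·5^(p+1)) − 10·(5·10^p - 7·5^p) = (-7)·5^p·(5 − 10) = (35)·5^p. Since 5 | h(p) by the inductive hypothesis, 5 | 10·h(p); and 5 | 35 since 35 = 5·7. Therefore 5 | h(p+1).
By the principle of mathematical induction, the result holds for all r ≥ 1.
Therefore the largest such d is 5.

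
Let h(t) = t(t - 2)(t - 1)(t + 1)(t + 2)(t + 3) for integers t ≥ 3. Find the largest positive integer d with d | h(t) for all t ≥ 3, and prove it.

d = 720

Computing the first values: h(3) = 720 and h(4) = 5040; gcd(720, 5040) = 720, so d ≤ 720.
We prove 720 | t(t - 2)(t - 1)(t + 1)(t + 2)(t + 3) for all t ≥ 3 by induction on t.
When t = 3: h(3) = 720 = 720·(1), so 720 | h(3).
For the inductive step, assume it holds for an arbitrary p ≥ 3, i.e. 720 | h(p). Then
h(p+1) − h(p) = (p-1)·p·(p+1)·(p+2)·(p+3)·(p+4) − (p-2)·(p-1)·p·(p+1)·(p+2)·(p+3) = (p-1)·p·(p+1)·(p+2)·(p+3)·[(p+4) − (p-2)] = 6·(p-1)·p·(p+1)·(p+2)·(p+3). The product of 5 consecutive integers is divisible by (5)! = 120, so h(p+1) − h(p) is divisible by 6·120 = 720. By the inductive hypothesis 720 | h(p), hence 720 | h(p+1).
By the principle of mathematical induction, the result holds for all t ≥ 3.
Therefore the largest such d is 720.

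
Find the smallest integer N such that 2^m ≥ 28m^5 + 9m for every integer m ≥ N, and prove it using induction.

N = 30

At m = 29: 536870912 < 574312433, so the inequality fails and N ≥ 30. We prove 2^m ≥ 28m^5 + 9m for all m ≥ 30.
When m = 30: 2^m = 1073741824 and 28m^5 + 9m = 680400270, so 1073741824 ≥ 680400270.
For the inductive step, assume it holds for an arbitrary p ≥ 30, so 2^p ≥ 28p^5 + 9p.
Then 2^(p + 1) = 2·(2^p) ≥ 2·(28p^5 + 9p).
Also, for p ≥ 30 we have 2·(28p^5 + 9p) ≥ 28(p+1)^5 + 9(p+1), since 2·(28p^5 + 9p) − (28(p+1)^5 + 9(p+1)) = 28p^5 - 140p^4 - 280p^3 - 280p^2 - 131p - 37, which is nonnegative for all p ≥ 30.
Combining, 2^(p + 1) ≥ 28(p+1)^5 + 9(p+1).
This completes the induction.
Hence the smallest such N is 30.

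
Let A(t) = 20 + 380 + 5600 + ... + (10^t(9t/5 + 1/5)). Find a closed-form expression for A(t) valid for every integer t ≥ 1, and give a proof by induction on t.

A(t) = 2·10^t·t

We claim A(t) = 2·10^t·t for all t ≥ 1.
Base step (t = 1): A(1) = 20, and the closed form gives 20. They agree.
Suppose the result is true for t = r, so A(r) = 2·10^r·r.
Then A(r+1) = A(r) + (10^r(18r + 20)) = (2·10^r·r) + (10^r(18r + 20)).
Simplifying, A(r+1) = 20·10^r(r + 1) = 2·10^(r+1)·(r+1),
which is the closed form with t = r+1.
Hence, by induction on t, the claim holds for every t ≥ 1.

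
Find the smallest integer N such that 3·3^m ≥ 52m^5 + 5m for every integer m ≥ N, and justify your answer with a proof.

At m = 14: 14348907 < 27966918, so the inequality fails and N ≥ 15. We prove 3·3^m ≥ 52m^5 + 5m for all m ≥ 15.
Base step (m = 15): 3·3^m = 43046721 and 52m^5 + 5m = 39487575, so 43046721 ≥ 39487575.
Inductive step: assume the claim holds for m = r, so 3·3^r ≥ 52r^5 + 5r.
Then 3·3^(r + 1) = 3·(3·3^r) ≥ 3·(52r^5 + 5r).
Also, for r ≥ 15 we have 3·(52r^5 + 5r) ≥ 52(r+1)^5 + 5(r+1), since 3·(52r^5 + 5r) − (52(r+1)^5 + 5(r+1)) = 104r^5 - 260r^4 - 520r^3 - 520r^2 - 250r - 57, which is nonnegative for all r ≥ 15.
Combining, 3·3^(r + 1) ≥ 52(r+1)^5 + 5(r+1).
By the principle of mathematical induction, the result holds for all m ≥ 15.
Hence the smallest such N is 15.

N = 15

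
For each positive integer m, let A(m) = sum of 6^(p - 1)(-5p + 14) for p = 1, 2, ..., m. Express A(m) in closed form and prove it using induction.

A(m) = 6^m(-m + 3) - 3

We claim A(m) = 6^m(-m + 3) - 3 for all m ≥ 1.
When m = 1: A(1) = 9, and the closed form gives 9. They agree.
Inductive step: suppose the statement holds for some p ≥ 1, so A(p) = 6^p(-p + 3) - 3.
Then A(p+1) = A(p) + (6^p(-5p + 9)) = (6^p(-p + 3) - 3) + (6^p(-5p + 9)).
Simplifying, A(p+1) = -6·6^p·p + 12·6^p - 3 = 6^(p+1)(-(p+1) + 3) - 3,
which is the closed form with m = p+1.
By induction, the statement is established for all m ≥ 1.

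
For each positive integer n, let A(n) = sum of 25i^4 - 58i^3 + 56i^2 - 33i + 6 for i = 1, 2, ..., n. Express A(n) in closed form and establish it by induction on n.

We claim A(n) = n(5n^4 - 2n^3 - 2n^2 - 3n - 2) for all n ≥ 1.
Base case (n = 1): A(1) = -4, and the closed form gives -4. They agree.
Inductive step: suppose the statement holds for some i ≥ 1, so A(i) = i(5i^4 - 2i^3 - 2i^2 - 3i - 2).
Then A(i+1) = A(i) + (25i^4 + 42i^3 + 32i^2 + 5i - 4) = (i(5i^4 - 2i^3 - 2i^2 - 3i - 2)) + (25i^4 + 42i^3 + 32i^2 + 5i - 4).
Simplifying, A(i+1) = (i + 1)(5i^4 + 18i^3 + 22i^2 + 7i - 4) = (i+1)(5(i+1)^4 - 2(i+1)^3 - 2(i+1)^2 - 3(i+1) - 2),
which is the closed form with n = i+1.
This completes the induction.

A(n) = n(5n^4 - 2n^3 - 2n^2 - 3n - 2)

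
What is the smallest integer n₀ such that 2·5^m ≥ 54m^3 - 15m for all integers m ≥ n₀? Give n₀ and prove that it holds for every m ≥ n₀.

At m = 5: 6250 < 6675, so the inequality fails and n₀ ≥ 6. We prove 2·5^m ≥ 54m^3 - 15m for all m ≥ 6.
Base step (m = 6): 2·5^m = 31250 and 54m^3 - 15m = 11574, so 31250 ≥ 11574.
Inductive step: assume the claim holds for m = r, so 2·5^r ≥ 54r^3 - 15r.
Then 2·5^(r + 1) = 5·(2·5^r) ≥ 5·(54r^3 - 15r).
Also, for r ≥ 6 we have 5·(54r^3 - 15r) ≥ 54(r+1)^3 - 15(r+1), since 5·(54r^3 - 15r) − (54(r+1)^3 - 15(r+1)) = 216r^3 - 162r^2 - 222r - 39, which is nonnegative for all r ≥ 6.
Combining, 2·5^(r + 1) ≥ 54(r+1)^3 - 15(r+1).
By induction, the statement is established for all m ≥ 6.
Hence the smallest such n₀ is 6.

n₀ = 6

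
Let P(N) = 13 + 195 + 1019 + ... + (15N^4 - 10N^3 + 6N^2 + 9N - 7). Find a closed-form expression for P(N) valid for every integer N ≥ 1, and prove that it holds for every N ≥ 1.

We claim P(N) = N(3N^4 + 5N^3 + 2N^2 + 5N - 2) for all N ≥ 1.
Base step (N = 1): P(1) = 13, and the closed form gives 13. They agree.
Inductive step: assume the claim holds for N = i, so P(i) = i(3i^4 + 5i^3 + 2i^2 + 5i - 2).
Then P(i+1) = P(i) + (15i^4 + 50i^3 + 66i^2 + 51i + 13) = (i(3i^4 + 5i^3 + 2i^2 + 5i - 2)) + (15i^4 + 50i^3 + 66i^2 + 51i + 13).
Simplifying, P(i+1) = (i + 1)(3i^4 + 17i^3 + 35i^2 + 36i + 13) = (i+1)(3(i+1)^4 + 5(i+1)^3 + 2(i+1)^2 + 5(i+1) - 2),
which is the closed form with N = i+1.
This completes the induction.

P(N) = N(3N^4 + 5N^3 + 2N^2 + 5N - 2)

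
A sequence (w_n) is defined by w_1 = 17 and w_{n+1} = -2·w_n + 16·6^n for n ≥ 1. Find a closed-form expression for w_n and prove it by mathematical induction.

Computing the first terms: w_1 = 17, w_2 = 62, w_3 = 452. This suggests w_n = 5(-2)^(n - 1) + 2·6^n.
Base step (n = 1): the formula gives 17 = 17 = w_1.
Inductive step: suppose the statement holds for some m ≥ 1, so w_m = 5(-2)^(m - 1) + 2·6^m.
Then w_{m+1} = -2·w_m + 16·6^m = -2·(5(-2)^(m - 1) + 2·6^m) + 16·6^m = 5(-2)^m + 2·6^(m + 1) = 5(-2)^((m+1) - 1) + 2·6^(m+1),
which is the claimed formula at n = m+1.
By induction, the statement is established for all n ≥ 1.

w_n = 5(-2)^(n - 1) + 2·6^n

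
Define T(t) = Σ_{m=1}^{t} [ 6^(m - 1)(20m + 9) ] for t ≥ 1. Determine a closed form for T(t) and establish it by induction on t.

We claim T(t) = 6^t(4t + 1) - 1 for all t ≥ 1.
When t = 1: T(1) = 29, and the closed form gives 29. They agree.
Inductive step: suppose the statement holds for some m ≥ 1, so T(m) = 6^m(4m + 1) - 1.
Then T(m+1) = T(m) + (6^m(20m + 29)) = (6^m(4m + 1) - 1) + (6^m(20m + 29)).
Simplifying, T(m+1) = 24·6^m·m + 30·6^m - 1 = 6^(m+1)(4(m+1) + 1) - 1,
which is the closed form with t = m+1.
By the principle of mathematical induction, the result holds for all t ≥ 1.

T(t) = 6^t(4t + 1) - 1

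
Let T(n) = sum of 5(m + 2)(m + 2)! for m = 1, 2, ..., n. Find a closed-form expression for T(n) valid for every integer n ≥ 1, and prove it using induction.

We claim T(n) = 5(n + 3)! - 30 for all n ≥ 1.
Base case (n = 1): T(1) = 90, and the closed form gives 90. They agree.
Inductive step: suppose the statement holds for some m ≥ 1, so T(m) = 5(m + 3)! - 30.
Then T(m+1) = T(m) + (5(m + 3)(m + 3)!) = (5(m + 3)! - 30) + (5(m + 3)(m + 3)!).
Simplifying, T(m+1) = 5((m+1) + 3)! - 30,
which is the closed form with n = m+1.
Hence, by induction on n, the claim holds for every n ≥ 1.

T(n) = 5(n + 3)! - 30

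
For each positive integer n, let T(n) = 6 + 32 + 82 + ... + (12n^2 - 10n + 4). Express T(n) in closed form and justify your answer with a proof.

We claim T(n) = n(4n^2 + n + 1) for all n ≥ 1.
Base case (n = 1): T(1) = 6, and the closed form gives 6. They agree.
Inductive step: suppose the statement holds for some i ≥ 1, so T(i) = i(4i^2 + i + 1).
Then T(i+1) = T(i) + (12i^2 + 14i + 6) = (i(4i^2 + i + 1)) + (12i^2 + 14i + 6).
Simplifying, T(i+1) = (i + 1)(4i^2 + 9i + 6) = (i+1)(4(i+1)^2 + (i+1) + 1),
which is the closed form with n = i+1.
This completes the induction.

T(n) = n(4n^2 + n + 1)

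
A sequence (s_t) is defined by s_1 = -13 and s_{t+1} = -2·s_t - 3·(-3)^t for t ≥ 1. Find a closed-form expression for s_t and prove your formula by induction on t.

s_t = -(-2)^(t + 1) - (-3)^(t + 1)

Computing the first terms: s_1 = -13, s_2 = 35, s_3 = -97. This suggests s_t = -(-2)^(t + 1) - (-3)^(t + 1).
For the base case t = 1: the formula gives -13 = -13 = s_1.
Suppose the result is true for t = m, so s_m = -(-2)^(m + 1) - (-3)^(m + 1).
Then s_{m+1} = -2·s_m - 3·(-3)^m = -2·(-(-2)^(m + 1) - (-3)^(m + 1)) - 3·(-3)^m = -(-2)^(m + 2) - (-3)^(m + 2) = -(-2)^((m+1) + 1) - (-3)^((m+1) + 1),
which is the claimed formula at t = m+1.
Hence, by induction on t, the claim holds for every t ≥ 1.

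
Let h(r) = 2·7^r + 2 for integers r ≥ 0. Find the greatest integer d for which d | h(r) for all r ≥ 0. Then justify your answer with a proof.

d = 4

Computing the first values: h(0) = 4 and h(1) = 16; gcd(4, 16) = 4, so d ≤ 4.
We prove 4 | 2·7^r + 2 for all r ≥ 0 by induction on r.
Base case (r = 0): h(0) = 4 = 4·(1), so 4 | h(0).
Inductive step: assume the claim holds for r = p, i.e. 4 | h(p). Then
h(p+1) = 2·7^(p+1) + 2 = 7·(2·7^p + 2) - 12 = 7·h(p) - 12. The first term is divisible by 4 by the inductive hypothesis, and -12 is divisible by 4. Hence 4 | h(p+1).
This completes the induction.
Therefore the largest such d is 4.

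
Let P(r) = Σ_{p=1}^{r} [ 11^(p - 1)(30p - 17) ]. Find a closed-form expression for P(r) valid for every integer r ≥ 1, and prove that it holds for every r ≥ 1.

We claim P(r) = 11^r(3r - 2) + 2 for all r ≥ 1.
For the base case r = 1: P(1) = 13, and the closed form gives 13. They agree.
Inductive step: assume the claim holds for r = p, so P(p) = 11^p(3p - 2) + 2.
Then P(p+1) = P(p) + (11^p(30p + 13)) = (11^p(3p - 2) + 2) + (11^p(30p + 13)).
Simplifying, P(p+1) = 33·11^p·p + 11·11^p + 2 = 11^(p+1)(3(p+1) - 2) + 2,
which is the closed form with r = p+1.
Hence, by induction on r, the claim holds for every r ≥ 1.

P(r) = 11^r(3r - 2) + 2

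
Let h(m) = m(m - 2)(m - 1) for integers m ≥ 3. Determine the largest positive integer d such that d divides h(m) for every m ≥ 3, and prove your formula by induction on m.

Computing the first values: h(3) = 6 and h(4) = 24; gcd(6, 24) = 6, so d ≤ 6.
We prove 6 | m(m - 2)(m - 1) for all m ≥ 3 by induction on m.
Base case (m = 3): h(3) = 6 = 6·(1), so 6 | h(3).
For the inductive step, assume it holds for an arbitrary j ≥ 3, i.e. 6 | h(j). Then
h(j+1) − h(j) = (j-1)·j·(j+1) − (j-2)·(j-1)·j = (j-1)·j·[(j+1) − (j-2)] = 3·(j-1)·j. The product of 2 consecutive integers is divisible by (2)! = 2, so h(j+1) − h(j) is divisible by 3·2 = 6. By the inductive hypothesis 6 | h(j), hence 6 | h(j+1).
Hence, by induction on m, the claim holds for every m ≥ 3.
Therefore the largest such d is 6.

d = 6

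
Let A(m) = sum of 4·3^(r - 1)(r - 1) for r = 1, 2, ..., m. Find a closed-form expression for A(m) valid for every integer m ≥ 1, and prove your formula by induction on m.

We claim A(m) = 3^m(2m - 3) + 3 for all m ≥ 1.
Base case (m = 1): A(1) = 0, and the closed form gives 0. They agree.
For the inductive step, assume it holds for an arbitrary r ≥ 1, so A(r) = 3^r(2r - 3) + 3.
Then A(r+1) = A(r) + (4·3^r·r) = (3^r(2r - 3) + 3) + (4·3^r·r).
Simplifying, A(r+1) = 6·3^r·r - 3·3^r + 3 = 3^(r+1)(2(r+1) - 3) + 3,
which is the closed form with m = r+1.
By the principle of mathematical induction, the result holds for all m ≥ 1.

A(m) = 3^m(2m - 3) + 3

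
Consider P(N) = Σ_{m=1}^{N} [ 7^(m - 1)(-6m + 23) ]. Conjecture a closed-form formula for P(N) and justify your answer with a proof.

We claim P(N) = 7^N(-N + 4) - 4 for all N ≥ 1.
When N = 1: P(1) = 17, and the closed form gives 17. They agree.
Inductive step: assume the claim holds for N = m, so P(m) = 7^m(-m + 4) - 4.
Then P(m+1) = P(m) + (7^m(-6m + 17)) = (7^m(-m + 4) - 4) + (7^m(-6m + 17)).
Simplifying, P(m+1) = -7·7^m·m + 21·7^m - 4 = 7^(m+1)(-(m+1) + 4) - 4,
which is the closed form with N = m+1.
By induction, the statement is established for all N ≥ 1.

P(N) = 7^N(-N + 4) - 4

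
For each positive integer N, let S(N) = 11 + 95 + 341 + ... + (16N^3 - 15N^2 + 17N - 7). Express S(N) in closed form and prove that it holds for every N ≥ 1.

S(N) = N(4N^3 + 3N^2 + 5N - 1)

We claim S(N) = N(4N^3 + 3N^2 + 5N - 1) for all N ≥ 1.
Base step (N = 1): S(1) = 11, and the closed form gives 11. They agree.
Inductive step: suppose the statement holds for some k ≥ 1, so S(k) = k(4k^3 + 3k^2 + 5k - 1).
Then S(k+1) = S(k) + (16k^3 + 33k^2 + 35k + 11) = (k(4k^3 + 3k^2 + 5k - 1)) + (16k^3 + 33k^2 + 35k + 11).
Simplifying, S(k+1) = (k + 1)(4k^3 + 15k^2 + 23k + 11) = (k+1)(4(k+1)^3 + 3(k+1)^2 + 5(k+1) - 1),
which is the closed form with N = k+1.
Hence, by induction on N, the claim holds for every N ≥ 1.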